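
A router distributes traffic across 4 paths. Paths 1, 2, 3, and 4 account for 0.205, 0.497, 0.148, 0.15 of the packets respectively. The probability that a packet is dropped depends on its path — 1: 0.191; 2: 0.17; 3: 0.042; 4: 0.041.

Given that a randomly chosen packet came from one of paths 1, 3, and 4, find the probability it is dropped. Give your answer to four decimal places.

P(L|S) ≈ 0.1024

Let S = {1, 3, 4}.
P(S) = 0.205 + 0.148 + 0.15 = 0.503.
P(L ∩ S) = 0.191·0.205 + 0.042·0.148 + 0.041·0.15 = 0.039155 + 0.006216 + 0.00615 = 0.051521.
P(L | S) = 0.051521 / 0.503 = 0.102427…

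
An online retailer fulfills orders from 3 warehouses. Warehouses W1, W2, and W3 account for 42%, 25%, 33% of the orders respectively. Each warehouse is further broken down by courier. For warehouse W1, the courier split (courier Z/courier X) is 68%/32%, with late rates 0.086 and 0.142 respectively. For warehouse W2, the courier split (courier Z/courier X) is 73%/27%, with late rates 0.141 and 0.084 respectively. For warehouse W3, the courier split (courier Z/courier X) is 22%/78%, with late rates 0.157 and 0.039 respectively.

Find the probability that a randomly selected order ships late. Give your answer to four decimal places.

P(L|W1) = 0.68·0.086 + 0.32·0.142 = 0.05848 + 0.04544 = 0.10392
P(L|W2) = 0.73·0.141 + 0.27·0.084 = 0.10293 + 0.02268 = 0.12561
P(L|W3) = 0.22·0.157 + 0.78·0.039 = 0.03454 + 0.03042 = 0.06496
By total probability over the outer partition,
P(L) = 0.42·0.10392 + 0.25·0.12561 + 0.33·0.06496
      = 0.0436464 + 0.0314025 + 0.0214368 = 0.0964857

0.0965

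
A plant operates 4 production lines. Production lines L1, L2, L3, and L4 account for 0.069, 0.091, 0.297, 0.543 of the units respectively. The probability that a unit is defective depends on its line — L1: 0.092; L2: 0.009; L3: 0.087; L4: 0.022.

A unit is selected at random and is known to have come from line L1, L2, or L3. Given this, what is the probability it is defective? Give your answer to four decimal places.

0.0722

Let S = {L1, L2, L3}.
P(S) = 0.069 + 0.091 + 0.297 = 0.457.
P(D ∩ S) = 0.092·0.069 + 0.009·0.091 + 0.087·0.297 = 0.006348 + 0.000819 + 0.025839 = 0.033006.
P(D | S) = 0.033006 / 0.457 = 0.072223…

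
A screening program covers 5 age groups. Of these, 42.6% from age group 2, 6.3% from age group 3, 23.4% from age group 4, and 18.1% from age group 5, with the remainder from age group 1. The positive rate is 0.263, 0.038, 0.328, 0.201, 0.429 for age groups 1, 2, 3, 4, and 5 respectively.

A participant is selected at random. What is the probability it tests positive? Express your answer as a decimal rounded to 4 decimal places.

P(1) = 1 − (0.426 + 0.063 + 0.234 + 0.181) = 0.096.
P(T) = P(T|1)·P(1) + P(T|2)·P(2) + P(T|3)·P(3) + P(T|4)·P(4) + P(T|5)·P(5)
      = 0.263·0.096 + 0.038·0.426 + 0.328·0.063 + 0.201·0.234 + 0.429·0.181
      = 0.025248 + 0.016188 + 0.020664 + 0.047034 + 0.077649 = 0.186783

0.1868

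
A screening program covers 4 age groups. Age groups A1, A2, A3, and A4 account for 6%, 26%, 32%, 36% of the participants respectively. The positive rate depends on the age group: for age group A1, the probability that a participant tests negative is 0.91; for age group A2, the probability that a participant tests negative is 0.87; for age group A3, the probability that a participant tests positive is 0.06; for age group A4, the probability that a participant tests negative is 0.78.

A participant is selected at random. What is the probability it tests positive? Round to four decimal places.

P(T|A1) = 1 − 0.91 = 0.09.
P(T|A2) = 1 − 0.87 = 0.13.
P(T|A4) = 1 − 0.78 = 0.22.
P(T) = P(T|A1)·P(A1) + P(T|A2)·P(A2) + P(T|A3)·P(A3) + P(T|A4)·P(A4)
      = 0.09·0.06 + 0.13·0.26 + 0.06·0.32 + 0.22·0.36
      = 0.0054 + 0.0338 + 0.0192 + 0.0792 = 0.1376

P(T) ≈ 0.1376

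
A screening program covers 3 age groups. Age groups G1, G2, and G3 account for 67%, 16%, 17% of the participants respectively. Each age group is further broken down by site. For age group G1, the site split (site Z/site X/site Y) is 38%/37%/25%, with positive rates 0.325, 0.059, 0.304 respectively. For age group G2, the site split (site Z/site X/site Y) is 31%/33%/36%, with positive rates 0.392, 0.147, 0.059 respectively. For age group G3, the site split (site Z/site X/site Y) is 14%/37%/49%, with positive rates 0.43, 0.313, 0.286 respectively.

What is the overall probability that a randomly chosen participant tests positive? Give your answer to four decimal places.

0.2326

P(T|G1) = 0.38·0.325 + 0.37·0.059 + 0.25·0.304 = 0.1235 + 0.02183 + 0.076 = 0.22133
P(T|G2) = 0.31·0.392 + 0.33·0.147 + 0.36·0.059 = 0.12152 + 0.04851 + 0.02124 = 0.19127
P(T|G3) = 0.14·0.43 + 0.37·0.313 + 0.49·0.286 = 0.0602 + 0.11581 + 0.14014 = 0.31615
By total probability over the outer partition,
P(T) = 0.67·0.22133 + 0.16·0.19127 + 0.17·0.31615
      = 0.1482911 + 0.0306032 + 0.0537455 = 0.2326398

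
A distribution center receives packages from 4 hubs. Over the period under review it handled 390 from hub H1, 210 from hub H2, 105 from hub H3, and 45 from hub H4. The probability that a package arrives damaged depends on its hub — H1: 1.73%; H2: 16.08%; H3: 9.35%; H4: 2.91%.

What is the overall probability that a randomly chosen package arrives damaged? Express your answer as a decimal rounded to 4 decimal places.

0.0689

Total: 390 + 210 + 105 + 45 = 750.
P(H1) = 390/750 = 0.52. P(H2) = 210/750 = 0.28. P(H3) = 105/750 = 0.14. P(H4) = 45/750 = 0.06.
By the law of total probability,
P(D) = P(D|H1)·P(H1) + P(D|H2)·P(H2) + P(D|H3)·P(H3) + P(D|H4)·P(H4)
      = 0.0173·0.52 + 0.1608·0.28 + 0.0935·0.14 + 0.0291·0.06
      = 0.008996 + 0.045024 + 0.01309 + 0.001746 = 0.068856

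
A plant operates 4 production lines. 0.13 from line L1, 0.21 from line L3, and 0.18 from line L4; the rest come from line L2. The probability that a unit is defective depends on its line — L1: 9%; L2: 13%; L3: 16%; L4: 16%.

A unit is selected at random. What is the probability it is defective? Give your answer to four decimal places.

P(L2) = 1 − (0.13 + 0.21 + 0.18) = 0.48.
By the law of total probability,
P(D) = P(D|L1)·P(L1) + P(D|L2)·P(L2) + P(D|L3)·P(L3) + P(D|L4)·P(L4)
      = 0.09·0.13 + 0.13·0.48 + 0.16·0.21 + 0.16·0.18
      = 0.0117 + 0.0624 + 0.0336 + 0.0288 = 0.1365

P(D) ≈ 0.1365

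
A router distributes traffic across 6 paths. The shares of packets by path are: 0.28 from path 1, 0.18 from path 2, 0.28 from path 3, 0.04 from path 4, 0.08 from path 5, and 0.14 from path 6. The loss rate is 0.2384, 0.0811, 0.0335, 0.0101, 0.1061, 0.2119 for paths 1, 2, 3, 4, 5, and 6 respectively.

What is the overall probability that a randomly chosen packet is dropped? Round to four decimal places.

0.1293

By the law of total probability,
P(L) = P(L|1)·P(1) + P(L|2)·P(2) + P(L|3)·P(3) + P(L|4)·P(4) + P(L|5)·P(5) + P(L|6)·P(6)
      = 0.2384·0.28 + 0.0811·0.18 + 0.0335·0.28 + 0.0101·0.04 + 0.1061·0.08 + 0.2119·0.14
      = 0.066752 + 0.014598 + 0.00938 + 0.000404 + 0.008488 + 0.029666 = 0.129288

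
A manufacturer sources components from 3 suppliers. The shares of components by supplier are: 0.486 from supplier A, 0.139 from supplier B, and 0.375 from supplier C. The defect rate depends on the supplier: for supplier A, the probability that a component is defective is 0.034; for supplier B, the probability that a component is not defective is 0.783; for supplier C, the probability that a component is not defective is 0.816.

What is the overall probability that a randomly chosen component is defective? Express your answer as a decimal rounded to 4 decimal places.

P(D|B) = 1 − 0.783 = 0.217.
P(D|C) = 1 − 0.816 = 0.184.
P(D) = P(D|A)·P(A) + P(D|B)·P(B) + P(D|C)·P(C)
      = 0.034·0.486 + 0.217·0.139 + 0.184·0.375
      = 0.016524 + 0.030163 + 0.069 = 0.115687

P(D) ≈ 0.1157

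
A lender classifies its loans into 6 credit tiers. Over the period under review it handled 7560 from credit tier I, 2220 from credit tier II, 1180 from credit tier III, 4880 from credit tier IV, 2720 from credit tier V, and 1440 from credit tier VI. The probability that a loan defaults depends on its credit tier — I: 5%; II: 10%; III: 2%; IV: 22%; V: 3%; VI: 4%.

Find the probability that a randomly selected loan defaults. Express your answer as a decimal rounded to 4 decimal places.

P(D) ≈ 0.0918

Total: 7560 + 2220 + 1180 + 4880 + 2720 + 1440 = 20000.
P(I) = 7560/20000 = 0.378. P(II) = 2220/20000 = 0.111. P(III) = 1180/20000 = 0.059. P(IV) = 4880/20000 = 0.244. P(V) = 2720/20000 = 0.136. P(VI) = 1440/20000 = 0.072.
P(D) = P(D|I)·P(I) + P(D|II)·P(II) + P(D|III)·P(III) + P(D|IV)·P(IV) + P(D|V)·P(V) + P(D|VI)·P(VI)
      = 0.05·0.378 + 0.1·0.111 + 0.02·0.059 + 0.22·0.244 + 0.03·0.136 + 0.04·0.072
      = 0.0189 + 0.0111 + 0.00118 + 0.05368 + 0.00408 + 0.00288 = 0.09182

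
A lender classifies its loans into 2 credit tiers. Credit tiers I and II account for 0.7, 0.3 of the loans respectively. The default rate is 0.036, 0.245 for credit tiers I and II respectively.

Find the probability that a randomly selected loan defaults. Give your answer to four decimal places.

0.0987

P(D) = P(D|I)·P(I) + P(D|II)·P(II)
      = 0.036·0.7 + 0.245·0.3
      = 0.0252 + 0.0735 = 0.0987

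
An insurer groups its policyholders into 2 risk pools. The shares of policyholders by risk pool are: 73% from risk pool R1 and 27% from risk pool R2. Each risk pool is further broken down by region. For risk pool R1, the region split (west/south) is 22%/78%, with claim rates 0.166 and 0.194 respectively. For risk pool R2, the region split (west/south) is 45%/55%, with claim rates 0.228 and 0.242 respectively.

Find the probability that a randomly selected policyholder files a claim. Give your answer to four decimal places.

P(C) ≈ 0.2008

P(C|R1) = 0.22·0.166 + 0.78·0.194 = 0.03652 + 0.15132 = 0.18784
P(C|R2) = 0.45·0.228 + 0.55·0.242 = 0.1026 + 0.1331 = 0.2357
By total probability over the outer partition,
P(C) = 0.73·0.18784 + 0.27·0.2357
      = 0.1371232 + 0.063639 = 0.2007622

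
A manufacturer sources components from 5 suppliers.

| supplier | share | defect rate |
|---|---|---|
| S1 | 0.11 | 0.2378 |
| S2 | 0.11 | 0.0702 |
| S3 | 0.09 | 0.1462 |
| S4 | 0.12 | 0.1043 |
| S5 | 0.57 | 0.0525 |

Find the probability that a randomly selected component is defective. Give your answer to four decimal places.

P(D) = P(D|S1)·P(S1) + P(D|S2)·P(S2) + P(D|S3)·P(S3) + P(D|S4)·P(S4) + P(D|S5)·P(S5)
      = 0.2378·0.11 + 0.0702·0.11 + 0.1462·0.09 + 0.1043·0.12 + 0.0525·0.57
      = 0.026158 + 0.007722 + 0.013158 + 0.012516 + 0.029925 = 0.089479

0.0895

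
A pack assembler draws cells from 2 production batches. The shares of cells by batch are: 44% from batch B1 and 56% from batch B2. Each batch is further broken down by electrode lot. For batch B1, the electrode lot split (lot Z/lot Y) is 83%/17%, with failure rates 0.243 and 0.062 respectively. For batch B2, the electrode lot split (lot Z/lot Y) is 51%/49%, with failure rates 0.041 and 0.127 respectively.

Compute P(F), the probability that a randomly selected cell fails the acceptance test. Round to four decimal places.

P(F|B1) = 0.83·0.243 + 0.17·0.062 = 0.20169 + 0.01054 = 0.21223
P(F|B2) = 0.51·0.041 + 0.49·0.127 = 0.02091 + 0.06223 = 0.08314
Then overall,
P(F) = 0.44·0.21223 + 0.56·0.08314
      = 0.0933812 + 0.0465584 = 0.1399396

0.1399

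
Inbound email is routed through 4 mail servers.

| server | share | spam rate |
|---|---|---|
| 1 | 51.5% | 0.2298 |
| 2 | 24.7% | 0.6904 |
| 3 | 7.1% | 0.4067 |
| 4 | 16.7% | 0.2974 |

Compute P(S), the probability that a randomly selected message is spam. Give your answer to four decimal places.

P(S) = P(S|1)·P(1) + P(S|2)·P(2) + P(S|3)·P(3) + P(S|4)·P(4)
      = 0.2298·0.515 + 0.6904·0.247 + 0.4067·0.071 + 0.2974·0.167
      = 0.118347 + 0.1705288 + 0.0288757 + 0.0496658 = 0.3674173

0.3674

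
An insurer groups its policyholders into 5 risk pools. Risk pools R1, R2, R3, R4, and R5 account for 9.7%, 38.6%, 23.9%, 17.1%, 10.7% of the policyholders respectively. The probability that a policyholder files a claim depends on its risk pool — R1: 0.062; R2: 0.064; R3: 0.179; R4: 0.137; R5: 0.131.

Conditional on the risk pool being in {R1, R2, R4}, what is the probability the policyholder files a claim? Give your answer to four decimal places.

Let S = {R1, R2, R4}.
P(S) = 0.097 + 0.386 + 0.171 = 0.654.
P(C ∩ S) = 0.062·0.097 + 0.064·0.386 + 0.137·0.171 = 0.006014 + 0.024704 + 0.023427 = 0.054145.
P(C | S) = 0.054145 / 0.654 = 0.082791…

0.0828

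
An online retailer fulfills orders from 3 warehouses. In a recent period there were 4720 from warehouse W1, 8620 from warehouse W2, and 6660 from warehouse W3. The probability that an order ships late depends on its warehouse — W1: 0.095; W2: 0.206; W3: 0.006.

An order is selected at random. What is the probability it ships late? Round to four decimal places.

0.1132

Total: 4720 + 8620 + 6660 = 20000.
P(W1) = 4720/20000 = 0.236. P(W2) = 8620/20000 = 0.431. P(W3) = 6660/20000 = 0.333.
P(L) = P(L|W1)·P(W1) + P(L|W2)·P(W2) + P(L|W3)·P(W3)
      = 0.095·0.236 + 0.206·0.431 + 0.006·0.333
      = 0.02242 + 0.088786 + 0.001998 = 0.113204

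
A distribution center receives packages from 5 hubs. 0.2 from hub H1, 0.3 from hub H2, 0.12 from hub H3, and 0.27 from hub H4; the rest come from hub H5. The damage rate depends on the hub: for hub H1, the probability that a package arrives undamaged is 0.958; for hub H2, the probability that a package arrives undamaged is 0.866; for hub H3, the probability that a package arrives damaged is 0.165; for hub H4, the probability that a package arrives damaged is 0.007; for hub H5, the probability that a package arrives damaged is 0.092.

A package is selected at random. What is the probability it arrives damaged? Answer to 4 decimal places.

P(H5) = 1 − (0.2 + 0.3 + 0.12 + 0.27) = 0.11.
P(D|H1) = 1 − 0.958 = 0.042.
P(D|H2) = 1 − 0.866 = 0.134.
By the law of total probability,
P(D) = P(D|H1)·P(H1) + P(D|H2)·P(H2) + P(D|H3)·P(H3) + P(D|H4)·P(H4) + P(D|H5)·P(H5)
      = 0.042·0.2 + 0.134·0.3 + 0.165·0.12 + 0.007·0.27 + 0.092·0.11
      = 0.0084 + 0.0402 + 0.0198 + 0.00189 + 0.01012 = 0.08041

P(D) ≈ 0.0804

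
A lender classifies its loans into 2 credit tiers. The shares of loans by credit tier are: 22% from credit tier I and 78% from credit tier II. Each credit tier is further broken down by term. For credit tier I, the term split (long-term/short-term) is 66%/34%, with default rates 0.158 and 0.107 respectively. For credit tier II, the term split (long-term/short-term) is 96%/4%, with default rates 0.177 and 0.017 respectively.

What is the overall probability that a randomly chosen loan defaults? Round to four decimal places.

P(D|I) = 0.66·0.158 + 0.34·0.107 = 0.10428 + 0.03638 = 0.14066
P(D|II) = 0.96·0.177 + 0.04·0.017 = 0.16992 + 0.00068 = 0.1706
By total probability over the outer partition,
P(D) = 0.22·0.14066 + 0.78·0.1706
      = 0.0309452 + 0.133068 = 0.1640132

0.1640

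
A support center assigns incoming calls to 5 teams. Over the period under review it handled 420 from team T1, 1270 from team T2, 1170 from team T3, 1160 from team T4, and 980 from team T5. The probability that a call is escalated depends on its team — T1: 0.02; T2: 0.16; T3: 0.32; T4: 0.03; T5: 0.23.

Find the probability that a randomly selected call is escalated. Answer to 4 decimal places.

0.1692

Total: 420 + 1270 + 1170 + 1160 + 980 = 5000.
P(T1) = 420/5000 = 0.084. P(T2) = 1270/5000 = 0.254. P(T3) = 1170/5000 = 0.234. P(T4) = 1160/5000 = 0.232. P(T5) = 980/5000 = 0.196.
By the law of total probability,
P(E) = P(E|T1)·P(T1) + P(E|T2)·P(T2) + P(E|T3)·P(T3) + P(E|T4)·P(T4) + P(E|T5)·P(T5)
      = 0.02·0.084 + 0.16·0.254 + 0.32·0.234 + 0.03·0.232 + 0.23·0.196
      = 0.00168 + 0.04064 + 0.07488 + 0.00696 + 0.04508 = 0.16924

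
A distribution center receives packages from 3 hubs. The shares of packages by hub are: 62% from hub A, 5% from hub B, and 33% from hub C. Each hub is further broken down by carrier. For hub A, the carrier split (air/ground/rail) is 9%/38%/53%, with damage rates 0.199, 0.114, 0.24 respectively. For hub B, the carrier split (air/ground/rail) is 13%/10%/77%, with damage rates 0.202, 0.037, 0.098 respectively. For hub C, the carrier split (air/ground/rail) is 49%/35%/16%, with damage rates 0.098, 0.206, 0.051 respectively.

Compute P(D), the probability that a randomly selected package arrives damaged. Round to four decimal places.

0.1644

P(D|A) = 0.09·0.199 + 0.38·0.114 + 0.53·0.24 = 0.01791 + 0.04332 + 0.1272 = 0.18843
P(D|B) = 0.13·0.202 + 0.1·0.037 + 0.77·0.098 = 0.02626 + 0.0037 + 0.07546 = 0.10542
P(D|C) = 0.49·0.098 + 0.35·0.206 + 0.16·0.051 = 0.04802 + 0.0721 + 0.00816 = 0.12828
Then overall,
P(D) = 0.62·0.18843 + 0.05·0.10542 + 0.33·0.12828
      = 0.1168266 + 0.005271 + 0.0423324 = 0.16443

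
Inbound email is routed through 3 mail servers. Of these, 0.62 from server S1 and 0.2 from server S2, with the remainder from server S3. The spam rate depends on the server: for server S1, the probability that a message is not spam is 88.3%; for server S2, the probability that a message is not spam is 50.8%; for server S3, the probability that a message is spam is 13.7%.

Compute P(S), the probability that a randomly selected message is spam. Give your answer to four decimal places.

P(S3) = 1 − (0.62 + 0.2) = 0.18.
P(S|S1) = 1 − 0.883 = 0.117.
P(S|S2) = 1 − 0.508 = 0.492.
P(S) = P(S|S1)·P(S1) + P(S|S2)·P(S2) + P(S|S3)·P(S3)
      = 0.117·0.62 + 0.492·0.2 + 0.137·0.18
      = 0.07254 + 0.0984 + 0.02466 = 0.1956

P(S) ≈ 0.1956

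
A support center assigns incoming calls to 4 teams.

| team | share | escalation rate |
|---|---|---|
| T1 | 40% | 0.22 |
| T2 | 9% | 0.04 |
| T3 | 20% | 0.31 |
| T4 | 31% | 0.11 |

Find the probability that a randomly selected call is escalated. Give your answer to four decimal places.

P(E) = P(E|T1)·P(T1) + P(E|T2)·P(T2) + P(E|T3)·P(T3) + P(E|T4)·P(T4)
      = 0.22·0.4 + 0.04·0.09 + 0.31·0.2 + 0.11·0.31
      = 0.088 + 0.0036 + 0.062 + 0.0341 = 0.1877

P(E) ≈ 0.1877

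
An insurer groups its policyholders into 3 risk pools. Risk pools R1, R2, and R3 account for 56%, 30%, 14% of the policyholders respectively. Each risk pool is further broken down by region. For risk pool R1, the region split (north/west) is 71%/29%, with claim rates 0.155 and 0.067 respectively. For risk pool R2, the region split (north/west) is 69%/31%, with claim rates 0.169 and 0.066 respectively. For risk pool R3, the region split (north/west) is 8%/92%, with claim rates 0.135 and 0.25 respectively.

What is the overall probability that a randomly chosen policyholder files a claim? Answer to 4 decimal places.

P(C|R1) = 0.71·0.155 + 0.29·0.067 = 0.11005 + 0.01943 = 0.12948
P(C|R2) = 0.69·0.169 + 0.31·0.066 = 0.11661 + 0.02046 = 0.13707
P(C|R3) = 0.08·0.135 + 0.92·0.25 = 0.0108 + 0.23 = 0.2408
Then overall,
P(C) = 0.56·0.12948 + 0.3·0.13707 + 0.14·0.2408
      = 0.0725088 + 0.041121 + 0.033712 = 0.1473418

P(C) ≈ 0.1473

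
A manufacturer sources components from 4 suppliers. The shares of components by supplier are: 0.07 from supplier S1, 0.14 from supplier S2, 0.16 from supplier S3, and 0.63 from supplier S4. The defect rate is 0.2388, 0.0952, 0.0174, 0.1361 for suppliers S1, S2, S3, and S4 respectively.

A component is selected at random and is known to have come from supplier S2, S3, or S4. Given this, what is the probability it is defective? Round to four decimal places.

P(D|S) ≈ 0.1095

Let S = {S2, S3, S4}.
P(S) = 0.14 + 0.16 + 0.63 = 0.93.
P(D ∩ S) = 0.0952·0.14 + 0.0174·0.16 + 0.1361·0.63 = 0.013328 + 0.002784 + 0.085743 = 0.101855.
P(D | S) = 0.101855 / 0.93 = 0.109522…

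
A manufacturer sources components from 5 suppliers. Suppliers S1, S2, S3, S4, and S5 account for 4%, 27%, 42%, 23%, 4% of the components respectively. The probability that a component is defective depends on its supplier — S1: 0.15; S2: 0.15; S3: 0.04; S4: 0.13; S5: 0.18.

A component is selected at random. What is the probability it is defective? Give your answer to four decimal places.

P(D) = P(D|S1)·P(S1) + P(D|S2)·P(S2) + P(D|S3)·P(S3) + P(D|S4)·P(S4) + P(D|S5)·P(S5)
      = 0.15·0.04 + 0.15·0.27 + 0.04·0.42 + 0.13·0.23 + 0.18·0.04
      = 0.006 + 0.0405 + 0.0168 + 0.0299 + 0.0072 = 0.1004

P(D) ≈ 0.1004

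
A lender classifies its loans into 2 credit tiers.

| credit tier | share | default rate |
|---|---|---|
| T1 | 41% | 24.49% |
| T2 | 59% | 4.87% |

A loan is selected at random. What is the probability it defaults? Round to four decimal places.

P(D) = P(D|T1)·P(T1) + P(D|T2)·P(T2)
      = 0.2449·0.41 + 0.0487·0.59
      = 0.100409 + 0.028733 = 0.129142

P(D) ≈ 0.1291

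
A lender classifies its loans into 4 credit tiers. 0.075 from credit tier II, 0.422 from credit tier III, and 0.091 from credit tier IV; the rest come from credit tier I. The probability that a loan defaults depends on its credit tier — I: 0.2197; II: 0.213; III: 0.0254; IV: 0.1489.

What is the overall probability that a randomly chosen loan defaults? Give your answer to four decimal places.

P(I) = 1 − (0.075 + 0.422 + 0.091) = 0.412.
By the law of total probability,
P(D) = P(D|I)·P(I) + P(D|II)·P(II) + P(D|III)·P(III) + P(D|IV)·P(IV)
      = 0.2197·0.412 + 0.213·0.075 + 0.0254·0.422 + 0.1489·0.091
      = 0.0905164 + 0.015975 + 0.0107188 + 0.0135499 = 0.1307601

P(D) ≈ 0.1308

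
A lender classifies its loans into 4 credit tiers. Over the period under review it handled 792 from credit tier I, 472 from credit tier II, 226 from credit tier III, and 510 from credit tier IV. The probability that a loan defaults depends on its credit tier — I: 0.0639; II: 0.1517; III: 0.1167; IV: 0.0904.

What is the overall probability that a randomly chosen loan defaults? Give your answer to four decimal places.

0.0973

Total: 792 + 472 + 226 + 510 = 2000.
P(I) = 792/2000 = 0.396. P(II) = 472/2000 = 0.236. P(III) = 226/2000 = 0.113. P(IV) = 510/2000 = 0.255.
P(D) = P(D|I)·P(I) + P(D|II)·P(II) + P(D|III)·P(III) + P(D|IV)·P(IV)
      = 0.0639·0.396 + 0.1517·0.236 + 0.1167·0.113 + 0.0904·0.255
      = 0.0253044 + 0.0358012 + 0.0131871 + 0.023052 = 0.0973447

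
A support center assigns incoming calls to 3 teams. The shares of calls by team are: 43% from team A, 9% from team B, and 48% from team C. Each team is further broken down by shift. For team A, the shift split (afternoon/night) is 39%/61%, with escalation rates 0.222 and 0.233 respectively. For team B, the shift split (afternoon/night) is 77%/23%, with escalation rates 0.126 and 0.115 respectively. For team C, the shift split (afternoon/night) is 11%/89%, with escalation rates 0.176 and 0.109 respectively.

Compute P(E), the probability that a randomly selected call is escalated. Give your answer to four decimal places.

P(E) ≈ 0.1653

P(E|A) = 0.39·0.222 + 0.61·0.233 = 0.08658 + 0.14213 = 0.22871
P(E|B) = 0.77·0.126 + 0.23·0.115 = 0.09702 + 0.02645 = 0.12347
P(E|C) = 0.11·0.176 + 0.89·0.109 = 0.01936 + 0.09701 = 0.11637
By total probability over the outer partition,
P(E) = 0.43·0.22871 + 0.09·0.12347 + 0.48·0.11637
      = 0.0983453 + 0.0111123 + 0.0558576 = 0.1653152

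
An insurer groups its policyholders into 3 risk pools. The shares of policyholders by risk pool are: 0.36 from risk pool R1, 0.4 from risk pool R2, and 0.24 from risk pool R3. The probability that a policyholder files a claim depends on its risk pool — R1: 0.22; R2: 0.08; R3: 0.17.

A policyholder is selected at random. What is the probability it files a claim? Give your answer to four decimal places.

Using total probability over the partition,
P(C) = P(C|R1)·P(R1) + P(C|R2)·P(R2) + P(C|R3)·P(R3)
      = 0.22·0.36 + 0.08·0.4 + 0.17·0.24
      = 0.0792 + 0.032 + 0.0408 = 0.152

P(C) ≈ 0.1520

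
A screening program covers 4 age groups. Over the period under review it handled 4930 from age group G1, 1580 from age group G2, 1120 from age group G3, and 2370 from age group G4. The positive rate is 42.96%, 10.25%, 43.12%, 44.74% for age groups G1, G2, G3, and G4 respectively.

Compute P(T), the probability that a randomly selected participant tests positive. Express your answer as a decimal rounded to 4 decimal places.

0.3823

Total: 4930 + 1580 + 1120 + 2370 = 10000.
P(G1) = 4930/10000 = 0.493. P(G2) = 1580/10000 = 0.158. P(G3) = 1120/10000 = 0.112. P(G4) = 2370/10000 = 0.237.
P(T) = P(T|G1)·P(G1) + P(T|G2)·P(G2) + P(T|G3)·P(G3) + P(T|G4)·P(G4)
      = 0.4296·0.493 + 0.1025·0.158 + 0.4312·0.112 + 0.4474·0.237
      = 0.2117928 + 0.016195 + 0.0482944 + 0.1060338 = 0.382316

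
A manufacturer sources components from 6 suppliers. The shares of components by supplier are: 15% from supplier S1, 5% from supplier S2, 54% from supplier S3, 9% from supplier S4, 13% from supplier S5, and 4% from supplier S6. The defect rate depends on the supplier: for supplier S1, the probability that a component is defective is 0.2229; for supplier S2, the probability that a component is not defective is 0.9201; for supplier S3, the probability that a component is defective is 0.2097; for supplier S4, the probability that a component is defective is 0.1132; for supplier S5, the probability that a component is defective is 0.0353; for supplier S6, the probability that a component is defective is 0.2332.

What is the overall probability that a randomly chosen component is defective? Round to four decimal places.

P(D|S2) = 1 − 0.9201 = 0.0799.
P(D) = P(D|S1)·P(S1) + P(D|S2)·P(S2) + P(D|S3)·P(S3) + P(D|S4)·P(S4) + P(D|S5)·P(S5) + P(D|S6)·P(S6)
      = 0.2229·0.15 + 0.0799·0.05 + 0.2097·0.54 + 0.1132·0.09 + 0.0353·0.13 + 0.2332·0.04
      = 0.033435 + 0.003995 + 0.113238 + 0.010188 + 0.004589 + 0.009328 = 0.174773

P(D) ≈ 0.1748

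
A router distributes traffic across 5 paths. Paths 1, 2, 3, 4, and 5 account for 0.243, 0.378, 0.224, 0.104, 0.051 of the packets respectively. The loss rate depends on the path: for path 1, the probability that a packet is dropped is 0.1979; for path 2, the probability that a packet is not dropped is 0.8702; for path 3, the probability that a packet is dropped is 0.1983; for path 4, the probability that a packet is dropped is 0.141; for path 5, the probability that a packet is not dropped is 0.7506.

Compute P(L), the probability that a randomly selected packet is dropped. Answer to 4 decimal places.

P(L|2) = 1 − 0.8702 = 0.1298.
P(L|5) = 1 − 0.7506 = 0.2494.
P(L) = P(L|1)·P(1) + P(L|2)·P(2) + P(L|3)·P(3) + P(L|4)·P(4) + P(L|5)·P(5)
      = 0.1979·0.243 + 0.1298·0.378 + 0.1983·0.224 + 0.141·0.104 + 0.2494·0.051
      = 0.0480897 + 0.0490644 + 0.0444192 + 0.014664 + 0.0127194 = 0.1689567

0.1690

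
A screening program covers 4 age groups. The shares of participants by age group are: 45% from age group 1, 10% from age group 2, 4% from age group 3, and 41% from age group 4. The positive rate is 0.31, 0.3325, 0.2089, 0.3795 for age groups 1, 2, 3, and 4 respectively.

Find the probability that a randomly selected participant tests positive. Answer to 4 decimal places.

P(T) ≈ 0.3367

Summing over the partition,
P(T) = P(T|1)·P(1) + P(T|2)·P(2) + P(T|3)·P(3) + P(T|4)·P(4)
      = 0.31·0.45 + 0.3325·0.1 + 0.2089·0.04 + 0.3795·0.41
      = 0.1395 + 0.03325 + 0.008356 + 0.155595 = 0.336701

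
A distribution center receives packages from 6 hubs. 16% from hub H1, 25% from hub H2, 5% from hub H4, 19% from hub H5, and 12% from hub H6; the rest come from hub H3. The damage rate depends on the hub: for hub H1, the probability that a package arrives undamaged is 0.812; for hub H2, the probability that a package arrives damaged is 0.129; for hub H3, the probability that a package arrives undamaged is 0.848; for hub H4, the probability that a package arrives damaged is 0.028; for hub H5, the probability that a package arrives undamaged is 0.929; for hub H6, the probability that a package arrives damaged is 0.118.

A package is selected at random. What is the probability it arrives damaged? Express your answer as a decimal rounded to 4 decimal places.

0.1263

P(H3) = 1 − (0.16 + 0.25 + 0.05 + 0.19 + 0.12) = 0.23.
P(D|H1) = 1 − 0.812 = 0.188.
P(D|H3) = 1 − 0.848 = 0.152.
P(D|H5) = 1 − 0.929 = 0.071.
By the law of total probability,
P(D) = P(D|H1)·P(H1) + P(D|H2)·P(H2) + P(D|H3)·P(H3) + P(D|H4)·P(H4) + P(D|H5)·P(H5) + P(D|H6)·P(H6)
      = 0.188·0.16 + 0.129·0.25 + 0.152·0.23 + 0.028·0.05 + 0.071·0.19 + 0.118·0.12
      = 0.03008 + 0.03225 + 0.03496 + 0.0014 + 0.01349 + 0.01416 = 0.12634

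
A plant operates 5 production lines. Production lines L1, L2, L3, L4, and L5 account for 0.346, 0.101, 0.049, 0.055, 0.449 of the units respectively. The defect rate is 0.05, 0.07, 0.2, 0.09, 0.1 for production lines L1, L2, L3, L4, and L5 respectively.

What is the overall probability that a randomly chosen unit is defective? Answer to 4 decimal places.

By the law of total probability,
P(D) = P(D|L1)·P(L1) + P(D|L2)·P(L2) + P(D|L3)·P(L3) + P(D|L4)·P(L4) + P(D|L5)·P(L5)
      = 0.05·0.346 + 0.07·0.101 + 0.2·0.049 + 0.09·0.055 + 0.1·0.449
      = 0.0173 + 0.00707 + 0.0098 + 0.00495 + 0.0449 = 0.08402

P(D) ≈ 0.0840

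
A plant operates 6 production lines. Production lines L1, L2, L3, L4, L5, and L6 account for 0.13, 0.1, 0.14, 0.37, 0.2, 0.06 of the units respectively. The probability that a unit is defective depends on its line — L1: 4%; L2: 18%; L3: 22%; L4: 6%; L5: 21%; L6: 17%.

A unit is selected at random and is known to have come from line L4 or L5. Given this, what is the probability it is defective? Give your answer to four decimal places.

Let S = {L4, L5}.
P(S) = 0.37 + 0.2 = 0.57.
P(D ∩ S) = 0.06·0.37 + 0.21·0.2 = 0.0222 + 0.042 = 0.0642.
P(D | S) = 0.0642 / 0.57 = 0.112632…

0.1126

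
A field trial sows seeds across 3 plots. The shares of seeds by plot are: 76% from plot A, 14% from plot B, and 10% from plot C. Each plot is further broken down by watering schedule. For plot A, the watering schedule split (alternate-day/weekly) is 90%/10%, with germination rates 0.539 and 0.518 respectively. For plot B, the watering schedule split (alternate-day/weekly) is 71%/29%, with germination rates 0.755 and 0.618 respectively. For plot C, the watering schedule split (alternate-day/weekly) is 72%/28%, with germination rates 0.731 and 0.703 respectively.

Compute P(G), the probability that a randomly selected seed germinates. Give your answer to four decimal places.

P(G) ≈ 0.5805

P(G|A) = 0.9·0.539 + 0.1·0.518 = 0.4851 + 0.0518 = 0.5369
P(G|B) = 0.71·0.755 + 0.29·0.618 = 0.53605 + 0.17922 = 0.71527
P(G|C) = 0.72·0.731 + 0.28·0.703 = 0.52632 + 0.19684 = 0.72316
Then overall,
P(G) = 0.76·0.5369 + 0.14·0.71527 + 0.1·0.72316
      = 0.408044 + 0.1001378 + 0.072316 = 0.5804978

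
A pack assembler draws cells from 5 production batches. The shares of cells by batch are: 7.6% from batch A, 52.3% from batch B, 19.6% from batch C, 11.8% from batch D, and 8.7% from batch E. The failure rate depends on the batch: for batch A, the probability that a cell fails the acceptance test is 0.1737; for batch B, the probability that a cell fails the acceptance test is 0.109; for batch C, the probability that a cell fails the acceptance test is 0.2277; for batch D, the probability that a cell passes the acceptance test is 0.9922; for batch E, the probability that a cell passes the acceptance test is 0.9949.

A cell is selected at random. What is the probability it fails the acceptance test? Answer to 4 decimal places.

P(F|D) = 1 − 0.9922 = 0.0078.
P(F|E) = 1 − 0.9949 = 0.0051.
P(F) = P(F|A)·P(A) + P(F|B)·P(B) + P(F|C)·P(C) + P(F|D)·P(D) + P(F|E)·P(E)
      = 0.1737·0.076 + 0.109·0.523 + 0.2277·0.196 + 0.0078·0.118 + 0.0051·0.087
      = 0.0132012 + 0.057007 + 0.0446292 + 0.0009204 + 0.0004437 = 0.1162015

P(F) ≈ 0.1162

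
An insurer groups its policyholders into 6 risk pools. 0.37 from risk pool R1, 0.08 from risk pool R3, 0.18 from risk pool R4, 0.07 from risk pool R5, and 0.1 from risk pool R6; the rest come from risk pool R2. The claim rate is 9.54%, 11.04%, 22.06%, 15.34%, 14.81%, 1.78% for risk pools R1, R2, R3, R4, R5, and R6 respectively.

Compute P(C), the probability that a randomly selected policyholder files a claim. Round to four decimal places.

P(R2) = 1 − (0.37 + 0.08 + 0.18 + 0.07 + 0.1) = 0.2.
P(C) = P(C|R1)·P(R1) + P(C|R2)·P(R2) + P(C|R3)·P(R3) + P(C|R4)·P(R4) + P(C|R5)·P(R5) + P(C|R6)·P(R6)
      = 0.0954·0.37 + 0.1104·0.2 + 0.2206·0.08 + 0.1534·0.18 + 0.1481·0.07 + 0.0178·0.1
      = 0.035298 + 0.02208 + 0.017648 + 0.027612 + 0.010367 + 0.00178 = 0.114785

P(C) ≈ 0.1148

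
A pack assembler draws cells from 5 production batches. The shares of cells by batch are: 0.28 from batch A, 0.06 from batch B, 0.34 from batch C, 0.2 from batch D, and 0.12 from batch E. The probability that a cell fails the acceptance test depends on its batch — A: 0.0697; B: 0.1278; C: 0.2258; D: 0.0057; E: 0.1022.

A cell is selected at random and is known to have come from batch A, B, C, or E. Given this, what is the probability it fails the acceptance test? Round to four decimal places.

0.1453

Let S = {A, B, C, E}.
P(S) = 0.28 + 0.06 + 0.34 + 0.12 = 0.8.
P(F ∩ S) = 0.0697·0.28 + 0.1278·0.06 + 0.2258·0.34 + 0.1022·0.12 = 0.019516 + 0.007668 + 0.076772 + 0.012264 = 0.11622.
P(F | S) = 0.11622 / 0.8 = 0.145275…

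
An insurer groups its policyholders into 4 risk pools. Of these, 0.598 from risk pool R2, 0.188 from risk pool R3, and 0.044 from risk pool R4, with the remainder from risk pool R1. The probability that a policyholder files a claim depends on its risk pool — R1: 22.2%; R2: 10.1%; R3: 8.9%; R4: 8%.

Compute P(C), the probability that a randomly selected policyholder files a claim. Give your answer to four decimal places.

P(C) ≈ 0.1184

P(R1) = 1 − (0.598 + 0.188 + 0.044) = 0.17.
P(C) = P(C|R1)·P(R1) + P(C|R2)·P(R2) + P(C|R3)·P(R3) + P(C|R4)·P(R4)
      = 0.222·0.17 + 0.101·0.598 + 0.089·0.188 + 0.08·0.044
      = 0.03774 + 0.060398 + 0.016732 + 0.00352 = 0.11839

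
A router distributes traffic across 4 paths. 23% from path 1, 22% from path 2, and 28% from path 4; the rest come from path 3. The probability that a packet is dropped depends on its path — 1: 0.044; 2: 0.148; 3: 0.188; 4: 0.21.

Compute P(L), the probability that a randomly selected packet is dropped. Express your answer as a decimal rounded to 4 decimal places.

0.1522

P(3) = 1 − (0.23 + 0.22 + 0.28) = 0.27.
By the law of total probability,
P(L) = P(L|1)·P(1) + P(L|2)·P(2) + P(L|3)·P(3) + P(L|4)·P(4)
      = 0.044·0.23 + 0.148·0.22 + 0.188·0.27 + 0.21·0.28
      = 0.01012 + 0.03256 + 0.05076 + 0.0588 = 0.15224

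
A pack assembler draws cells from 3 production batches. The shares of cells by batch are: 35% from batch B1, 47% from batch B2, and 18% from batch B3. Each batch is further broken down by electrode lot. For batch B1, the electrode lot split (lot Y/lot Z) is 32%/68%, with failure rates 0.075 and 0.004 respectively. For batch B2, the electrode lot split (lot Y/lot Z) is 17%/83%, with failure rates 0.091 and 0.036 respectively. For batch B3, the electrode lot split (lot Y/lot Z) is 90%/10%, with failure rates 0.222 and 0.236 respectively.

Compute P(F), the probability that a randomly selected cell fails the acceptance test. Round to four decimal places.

P(F|B1) = 0.32·0.075 + 0.68·0.004 = 0.024 + 0.00272 = 0.02672
P(F|B2) = 0.17·0.091 + 0.83·0.036 = 0.01547 + 0.02988 = 0.04535
P(F|B3) = 0.9·0.222 + 0.1·0.236 = 0.1998 + 0.0236 = 0.2234
Then overall,
P(F) = 0.35·0.02672 + 0.47·0.04535 + 0.18·0.2234
      = 0.009352 + 0.0213145 + 0.040212 = 0.0708785

0.0709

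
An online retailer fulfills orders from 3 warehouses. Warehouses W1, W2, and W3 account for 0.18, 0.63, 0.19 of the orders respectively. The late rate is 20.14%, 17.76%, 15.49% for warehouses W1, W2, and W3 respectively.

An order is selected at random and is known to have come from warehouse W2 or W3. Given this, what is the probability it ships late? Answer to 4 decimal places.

0.1723

Let S = {W2, W3}.
P(S) = 0.63 + 0.19 = 0.82.
P(L ∩ S) = 0.1776·0.63 + 0.1549·0.19 = 0.111888 + 0.029431 = 0.141319.
P(L | S) = 0.141319 / 0.82 = 0.172340…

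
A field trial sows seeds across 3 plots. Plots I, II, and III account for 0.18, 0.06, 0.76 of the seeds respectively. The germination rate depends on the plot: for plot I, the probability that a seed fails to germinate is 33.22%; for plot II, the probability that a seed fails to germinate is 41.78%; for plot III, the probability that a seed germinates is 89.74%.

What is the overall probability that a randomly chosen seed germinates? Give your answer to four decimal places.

P(G|I) = 1 − 0.3322 = 0.6678.
P(G|II) = 1 − 0.4178 = 0.5822.
P(G) = P(G|I)·P(I) + P(G|II)·P(II) + P(G|III)·P(III)
      = 0.6678·0.18 + 0.5822·0.06 + 0.8974·0.76
      = 0.120204 + 0.034932 + 0.682024 = 0.83716

0.8372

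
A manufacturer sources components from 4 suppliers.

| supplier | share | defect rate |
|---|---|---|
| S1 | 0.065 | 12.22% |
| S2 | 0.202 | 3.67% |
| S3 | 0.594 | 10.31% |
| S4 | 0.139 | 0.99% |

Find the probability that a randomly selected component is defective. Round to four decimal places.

Summing over the partition,
P(D) = P(D|S1)·P(S1) + P(D|S2)·P(S2) + P(D|S3)·P(S3) + P(D|S4)·P(S4)
      = 0.1222·0.065 + 0.0367·0.202 + 0.1031·0.594 + 0.0099·0.139
      = 0.007943 + 0.0074134 + 0.0612414 + 0.0013761 = 0.0779739

0.0780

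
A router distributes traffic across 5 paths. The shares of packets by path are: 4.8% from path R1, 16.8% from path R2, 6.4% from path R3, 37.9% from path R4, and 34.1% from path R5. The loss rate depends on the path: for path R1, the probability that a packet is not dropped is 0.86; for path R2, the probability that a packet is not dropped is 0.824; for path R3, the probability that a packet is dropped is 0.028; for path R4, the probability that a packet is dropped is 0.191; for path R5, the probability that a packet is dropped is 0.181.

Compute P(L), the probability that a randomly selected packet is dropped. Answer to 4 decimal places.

P(L|R1) = 1 − 0.86 = 0.14.
P(L|R2) = 1 − 0.824 = 0.176.
P(L) = P(L|R1)·P(R1) + P(L|R2)·P(R2) + P(L|R3)·P(R3) + P(L|R4)·P(R4) + P(L|R5)·P(R5)
      = 0.14·0.048 + 0.176·0.168 + 0.028·0.064 + 0.191·0.379 + 0.181·0.341
      = 0.00672 + 0.029568 + 0.001792 + 0.072389 + 0.061721 = 0.17219

P(L) ≈ 0.1722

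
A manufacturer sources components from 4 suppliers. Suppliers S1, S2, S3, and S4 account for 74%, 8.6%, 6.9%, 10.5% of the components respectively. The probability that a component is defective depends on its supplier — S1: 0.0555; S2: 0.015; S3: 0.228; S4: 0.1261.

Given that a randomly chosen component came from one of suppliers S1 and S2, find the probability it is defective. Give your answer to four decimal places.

P(D|S) ≈ 0.0513

Let S = {S1, S2}.
P(S) = 0.74 + 0.086 = 0.826.
P(D ∩ S) = 0.0555·0.74 + 0.015·0.086 = 0.04107 + 0.00129 = 0.04236.
P(D | S) = 0.04236 / 0.826 = 0.051283…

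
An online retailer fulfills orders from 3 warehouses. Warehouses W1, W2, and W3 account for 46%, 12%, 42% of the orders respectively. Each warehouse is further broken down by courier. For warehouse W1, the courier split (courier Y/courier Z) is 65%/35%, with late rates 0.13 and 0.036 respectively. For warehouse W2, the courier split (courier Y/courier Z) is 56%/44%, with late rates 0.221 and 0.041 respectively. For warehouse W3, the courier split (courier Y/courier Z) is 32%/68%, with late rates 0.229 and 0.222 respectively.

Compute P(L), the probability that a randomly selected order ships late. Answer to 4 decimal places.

P(L) ≈ 0.1559

P(L|W1) = 0.65·0.13 + 0.35·0.036 = 0.0845 + 0.0126 = 0.0971
P(L|W2) = 0.56·0.221 + 0.44·0.041 = 0.12376 + 0.01804 = 0.1418
P(L|W3) = 0.32·0.229 + 0.68·0.222 = 0.07328 + 0.15096 = 0.22424
Then overall,
P(L) = 0.46·0.0971 + 0.12·0.1418 + 0.42·0.22424
      = 0.044666 + 0.017016 + 0.0941808 = 0.1558628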